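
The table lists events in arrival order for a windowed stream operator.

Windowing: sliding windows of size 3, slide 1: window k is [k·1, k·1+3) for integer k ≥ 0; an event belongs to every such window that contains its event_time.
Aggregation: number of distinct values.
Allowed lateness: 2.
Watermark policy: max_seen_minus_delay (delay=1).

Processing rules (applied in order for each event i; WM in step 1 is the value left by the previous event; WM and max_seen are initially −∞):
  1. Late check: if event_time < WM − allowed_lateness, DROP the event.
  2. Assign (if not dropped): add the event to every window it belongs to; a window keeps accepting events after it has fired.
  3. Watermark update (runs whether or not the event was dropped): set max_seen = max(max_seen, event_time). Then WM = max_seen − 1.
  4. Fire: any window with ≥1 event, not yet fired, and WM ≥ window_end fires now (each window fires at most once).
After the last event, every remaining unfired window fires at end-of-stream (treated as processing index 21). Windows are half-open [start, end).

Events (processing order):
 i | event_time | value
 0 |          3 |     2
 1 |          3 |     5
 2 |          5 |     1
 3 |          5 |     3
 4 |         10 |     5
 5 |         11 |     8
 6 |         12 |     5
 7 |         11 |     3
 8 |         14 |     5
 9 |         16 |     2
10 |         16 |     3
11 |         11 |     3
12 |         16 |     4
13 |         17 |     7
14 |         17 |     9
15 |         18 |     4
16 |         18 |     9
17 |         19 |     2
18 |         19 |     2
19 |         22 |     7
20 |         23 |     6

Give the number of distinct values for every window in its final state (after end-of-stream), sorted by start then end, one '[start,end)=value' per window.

[1,4)=2 [2,5)=2 [3,6)=4 [4,7)=2 [5,8)=2 [8,11)=1 [9,12)=3 [10,13)=3 [11,14)=3 [12,15)=1 [13,16)=1 [14,17)=4 [15,18)=5 [16,19)=5 [17,20)=4 [18,21)=3 [19,22)=1 [20,23)=1 [21,24)=2 [22,25)=2 [23,26)=1

i=0 t=3 v=2: → [3,6),[2,5),[1,4); WM=2
i=1 t=3 v=5: → [3,6),[2,5),[1,4); WM=2
i=2 t=5 v=1: → [5,8),[4,7),[3,6); WM=4; [1,4) fires=2
i=3 t=5 v=3: → [5,8),[4,7),[3,6); WM=4
i=4 t=10 v=5: → [10,13),[9,12),[8,11); WM=9; [2,5) fires=2 [3,6) fires=4 [4,7) fires=2 [5,8) fires=2
i=5 t=11 v=8: → [11,14),[10,13),[9,12); WM=10
i=6 t=12 v=5: → [12,15),[11,14),[10,13); WM=11; [8,11) fires=1
i=7 t=11 v=3: → [11,14),[10,13),[9,12); WM=11
i=8 t=14 v=5: → [14,17),[13,16),[12,15); WM=13; [9,12) fires=3 [10,13) fires=3
i=9 t=16 v=2: → [16,19),[15,18),[14,17); WM=15; [11,14) fires=3 [12,15) fires=1
i=10 t=16 v=3: → [16,19),[15,18),[14,17); WM=15
i=11 t=11 v=3: DROP (t<15-2); WM=15
i=12 t=16 v=4: → [16,19),[15,18),[14,17); WM=15
i=13 t=17 v=7: → [17,20),[16,19),[15,18); WM=16; [13,16) fires=1
i=14 t=17 v=9: → [17,20),[16,19),[15,18); WM=16
i=15 t=18 v=4: → [18,21),[17,20),[16,19); WM=17; [14,17) fires=4
i=16 t=18 v=9: → [18,21),[17,20),[16,19); WM=17
i=17 t=19 v=2: → [19,22),[18,21),[17,20); WM=18; [15,18) fires=5
i=18 t=19 v=2: → [19,22),[18,21),[17,20); WM=18
i=19 t=22 v=7: → [22,25),[21,24),[20,23); WM=21; [16,19) fires=5 [17,20) fires=4 [18,21) fires=3
i=20 t=23 v=6: → [23,26),[22,25),[21,24); WM=22; [19,22) fires=1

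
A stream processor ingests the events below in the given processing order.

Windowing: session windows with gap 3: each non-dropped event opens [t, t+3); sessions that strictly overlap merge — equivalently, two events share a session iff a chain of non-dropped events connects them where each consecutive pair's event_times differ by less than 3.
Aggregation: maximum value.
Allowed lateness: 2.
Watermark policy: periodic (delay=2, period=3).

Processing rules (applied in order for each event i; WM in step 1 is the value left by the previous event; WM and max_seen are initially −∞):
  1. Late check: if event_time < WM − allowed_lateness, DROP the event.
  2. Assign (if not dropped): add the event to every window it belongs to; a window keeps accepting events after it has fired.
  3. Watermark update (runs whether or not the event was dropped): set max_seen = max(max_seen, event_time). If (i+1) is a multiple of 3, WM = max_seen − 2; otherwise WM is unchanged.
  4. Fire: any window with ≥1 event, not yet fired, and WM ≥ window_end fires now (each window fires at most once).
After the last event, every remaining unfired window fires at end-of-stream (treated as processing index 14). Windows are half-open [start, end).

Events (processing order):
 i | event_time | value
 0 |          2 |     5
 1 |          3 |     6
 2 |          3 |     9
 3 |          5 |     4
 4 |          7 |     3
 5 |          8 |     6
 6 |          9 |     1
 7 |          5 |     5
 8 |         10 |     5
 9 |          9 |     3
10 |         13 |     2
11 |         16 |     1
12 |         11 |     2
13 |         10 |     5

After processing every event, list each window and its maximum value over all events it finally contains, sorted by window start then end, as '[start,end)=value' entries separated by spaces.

i=0 t=2 v=5: → [2,5); WM=−∞
i=1 t=3 v=6: → [2,6); WM=−∞
i=2 t=3 v=9: → [2,6); WM=1
i=3 t=5 v=4: → [2,8); WM=1
i=4 t=7 v=3: → [2,10); WM=1
i=5 t=8 v=6: → [2,11); WM=6
i=6 t=9 v=1: → [2,12); WM=6
i=7 t=5 v=5: → [2,12); WM=6
i=8 t=10 v=5: → [2,13); WM=8
i=9 t=9 v=3: → [2,13); WM=8
i=10 t=13 v=2: → [13,16); WM=8
i=11 t=16 v=1: → [16,19); WM=14
i=12 t=11 v=2: DROP (t<14-2); WM=14
i=13 t=10 v=5: DROP (t<14-2); WM=14

[2,13)=9 [13,16)=2 [16,19)=1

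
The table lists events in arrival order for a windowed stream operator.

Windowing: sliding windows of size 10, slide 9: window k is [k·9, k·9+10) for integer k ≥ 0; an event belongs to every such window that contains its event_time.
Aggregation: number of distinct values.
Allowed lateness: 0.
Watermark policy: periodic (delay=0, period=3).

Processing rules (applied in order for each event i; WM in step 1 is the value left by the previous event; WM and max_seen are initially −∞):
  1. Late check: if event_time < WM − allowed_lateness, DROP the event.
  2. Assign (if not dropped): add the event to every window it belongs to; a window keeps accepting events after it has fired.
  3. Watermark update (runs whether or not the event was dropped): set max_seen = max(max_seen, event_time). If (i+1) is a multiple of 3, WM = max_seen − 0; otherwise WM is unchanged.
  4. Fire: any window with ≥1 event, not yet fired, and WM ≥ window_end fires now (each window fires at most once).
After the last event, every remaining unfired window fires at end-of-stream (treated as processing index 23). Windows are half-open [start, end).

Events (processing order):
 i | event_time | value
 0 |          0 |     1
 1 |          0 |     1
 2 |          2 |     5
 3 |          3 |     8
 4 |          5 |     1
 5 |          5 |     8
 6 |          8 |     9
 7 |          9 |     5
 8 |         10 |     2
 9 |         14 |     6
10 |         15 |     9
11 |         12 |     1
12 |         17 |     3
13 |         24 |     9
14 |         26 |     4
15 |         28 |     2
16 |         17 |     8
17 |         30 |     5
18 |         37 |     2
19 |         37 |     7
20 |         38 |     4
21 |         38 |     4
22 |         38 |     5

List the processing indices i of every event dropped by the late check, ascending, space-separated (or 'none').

16

i=0 t=0 v=1: → [0,10); WM=−∞
i=1 t=0 v=1: → [0,10); WM=−∞
i=2 t=2 v=5: → [0,10); WM=2
i=3 t=3 v=8: → [0,10); WM=2
i=4 t=5 v=1: → [0,10); WM=2
i=5 t=5 v=8: → [0,10); WM=5
i=6 t=8 v=9: → [0,10); WM=5
i=7 t=9 v=5: → [9,19),[0,10); WM=5
i=8 t=10 v=2: → [9,19); WM=10; [0,10) fires=4
i=9 t=14 v=6: → [9,19); WM=10
i=10 t=15 v=9: → [9,19); WM=10
i=11 t=12 v=1: → [9,19); WM=15
i=12 t=17 v=3: → [9,19); WM=15
i=13 t=24 v=9: → [18,28); WM=15
i=14 t=26 v=4: → [18,28); WM=26; [9,19) fires=6
i=15 t=28 v=2: → [27,37); WM=26
i=16 t=17 v=8: DROP (t<26-0); WM=26
i=17 t=30 v=5: → [27,37); WM=30; [18,28) fires=2
i=18 t=37 v=2: → [36,46); WM=30
i=19 t=37 v=7: → [36,46); WM=30
i=20 t=38 v=4: → [36,46); WM=38; [27,37) fires=2
i=21 t=38 v=4: → [36,46); WM=38
i=22 t=38 v=5: → [36,46); WM=38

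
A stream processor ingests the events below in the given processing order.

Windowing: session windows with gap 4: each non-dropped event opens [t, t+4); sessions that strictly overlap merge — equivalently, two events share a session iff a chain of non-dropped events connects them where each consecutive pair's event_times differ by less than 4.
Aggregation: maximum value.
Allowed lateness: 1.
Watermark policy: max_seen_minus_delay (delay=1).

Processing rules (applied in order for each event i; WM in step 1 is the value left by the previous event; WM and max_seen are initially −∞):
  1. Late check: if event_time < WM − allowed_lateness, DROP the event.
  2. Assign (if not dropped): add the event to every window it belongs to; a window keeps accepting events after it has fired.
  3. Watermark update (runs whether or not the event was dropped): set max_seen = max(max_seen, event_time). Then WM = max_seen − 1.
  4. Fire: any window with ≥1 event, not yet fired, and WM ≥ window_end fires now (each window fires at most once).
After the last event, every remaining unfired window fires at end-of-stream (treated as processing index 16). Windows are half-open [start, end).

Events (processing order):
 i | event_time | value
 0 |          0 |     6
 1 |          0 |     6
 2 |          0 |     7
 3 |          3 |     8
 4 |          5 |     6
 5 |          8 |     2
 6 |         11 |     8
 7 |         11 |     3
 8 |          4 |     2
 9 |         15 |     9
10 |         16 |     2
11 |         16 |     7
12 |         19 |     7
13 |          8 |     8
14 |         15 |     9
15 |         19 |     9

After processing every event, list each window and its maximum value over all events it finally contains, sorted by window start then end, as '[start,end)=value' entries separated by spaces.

[0,15)=8 [15,23)=9

i=0 t=0 v=6: → [0,4); WM=-1
i=1 t=0 v=6: → [0,4); WM=-1
i=2 t=0 v=7: → [0,4); WM=-1
i=3 t=3 v=8: → [0,7); WM=2
i=4 t=5 v=6: → [0,9); WM=4
i=5 t=8 v=2: → [0,12); WM=7
i=6 t=11 v=8: → [0,15); WM=10
i=7 t=11 v=3: → [0,15); WM=10
i=8 t=4 v=2: DROP (t<10-1); WM=10
i=9 t=15 v=9: → [15,19); WM=14
i=10 t=16 v=2: → [15,20); WM=15
i=11 t=16 v=7: → [15,20); WM=15
i=12 t=19 v=7: → [15,23); WM=18
i=13 t=8 v=8: DROP (t<18-1); WM=18
i=14 t=15 v=9: DROP (t<18-1); WM=18
i=15 t=19 v=9: → [15,23); WM=18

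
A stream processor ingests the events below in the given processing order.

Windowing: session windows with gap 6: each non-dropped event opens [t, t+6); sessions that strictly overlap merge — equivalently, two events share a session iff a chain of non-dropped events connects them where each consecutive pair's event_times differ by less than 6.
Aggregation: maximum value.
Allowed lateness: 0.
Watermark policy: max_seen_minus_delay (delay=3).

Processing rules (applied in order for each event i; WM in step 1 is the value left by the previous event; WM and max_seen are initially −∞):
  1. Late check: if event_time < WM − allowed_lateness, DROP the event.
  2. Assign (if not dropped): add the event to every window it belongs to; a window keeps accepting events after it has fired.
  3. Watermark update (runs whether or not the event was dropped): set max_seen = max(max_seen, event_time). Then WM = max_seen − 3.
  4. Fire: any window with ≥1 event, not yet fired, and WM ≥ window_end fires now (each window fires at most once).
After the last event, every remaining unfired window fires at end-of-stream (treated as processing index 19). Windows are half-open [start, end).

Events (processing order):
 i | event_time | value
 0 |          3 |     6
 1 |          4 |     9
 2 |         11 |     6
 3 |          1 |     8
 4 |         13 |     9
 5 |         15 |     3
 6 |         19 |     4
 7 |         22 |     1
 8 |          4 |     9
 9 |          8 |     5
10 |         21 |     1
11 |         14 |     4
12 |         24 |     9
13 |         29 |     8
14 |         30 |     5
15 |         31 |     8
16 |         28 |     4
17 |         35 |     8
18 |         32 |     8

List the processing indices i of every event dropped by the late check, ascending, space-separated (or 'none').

3 8 9 11

i=0 t=3 v=6: → [3,9); WM=0
i=1 t=4 v=9: → [3,10); WM=1
i=2 t=11 v=6: → [11,17); WM=8
i=3 t=1 v=8: DROP (t<8-0); WM=8
i=4 t=13 v=9: → [11,19); WM=10
i=5 t=15 v=3: → [11,21); WM=12
i=6 t=19 v=4: → [11,25); WM=16
i=7 t=22 v=1: → [11,28); WM=19
i=8 t=4 v=9: DROP (t<19-0); WM=19
i=9 t=8 v=5: DROP (t<19-0); WM=19
i=10 t=21 v=1: → [11,28); WM=19
i=11 t=14 v=4: DROP (t<19-0); WM=19
i=12 t=24 v=9: → [11,30); WM=21
i=13 t=29 v=8: → [11,35); WM=26
i=14 t=30 v=5: → [11,36); WM=27
i=15 t=31 v=8: → [11,37); WM=28
i=16 t=28 v=4: → [11,37); WM=28
i=17 t=35 v=8: → [11,41); WM=32
i=18 t=32 v=8: → [11,41); WM=32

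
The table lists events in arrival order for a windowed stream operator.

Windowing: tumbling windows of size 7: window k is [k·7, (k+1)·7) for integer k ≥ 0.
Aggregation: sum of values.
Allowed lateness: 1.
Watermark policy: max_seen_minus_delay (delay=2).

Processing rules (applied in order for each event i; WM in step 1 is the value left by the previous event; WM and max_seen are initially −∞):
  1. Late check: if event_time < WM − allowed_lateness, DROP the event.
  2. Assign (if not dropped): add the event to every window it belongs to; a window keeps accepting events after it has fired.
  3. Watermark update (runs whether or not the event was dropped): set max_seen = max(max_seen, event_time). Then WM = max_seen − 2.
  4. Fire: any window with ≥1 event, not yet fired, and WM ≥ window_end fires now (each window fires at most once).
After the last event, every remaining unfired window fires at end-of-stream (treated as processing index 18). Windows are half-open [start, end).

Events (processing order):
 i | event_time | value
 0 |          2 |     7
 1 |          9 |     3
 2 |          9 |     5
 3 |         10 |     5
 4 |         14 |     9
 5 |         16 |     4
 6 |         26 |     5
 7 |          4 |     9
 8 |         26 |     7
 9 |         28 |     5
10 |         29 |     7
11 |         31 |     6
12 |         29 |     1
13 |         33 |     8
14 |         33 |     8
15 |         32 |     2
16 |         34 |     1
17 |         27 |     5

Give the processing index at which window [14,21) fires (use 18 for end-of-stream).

i=0 t=2 v=7: → [0,7); WM=0
i=1 t=9 v=3: → [7,14); WM=7; [0,7) fires=7
i=2 t=9 v=5: → [7,14); WM=7
i=3 t=10 v=5: → [7,14); WM=8
i=4 t=14 v=9: → [14,21); WM=12
i=5 t=16 v=4: → [14,21); WM=14; [7,14) fires=13
i=6 t=26 v=5: → [21,28); WM=24; [14,21) fires=13
i=7 t=4 v=9: DROP (t<24-1); WM=24
i=8 t=26 v=7: → [21,28); WM=24
i=9 t=28 v=5: → [28,35); WM=26
i=10 t=29 v=7: → [28,35); WM=27
i=11 t=31 v=6: → [28,35); WM=29; [21,28) fires=12
i=12 t=29 v=1: → [28,35); WM=29
i=13 t=33 v=8: → [28,35); WM=31
i=14 t=33 v=8: → [28,35); WM=31
i=15 t=32 v=2: → [28,35); WM=31
i=16 t=34 v=1: → [28,35); WM=32
i=17 t=27 v=5: DROP (t<32-1); WM=32

6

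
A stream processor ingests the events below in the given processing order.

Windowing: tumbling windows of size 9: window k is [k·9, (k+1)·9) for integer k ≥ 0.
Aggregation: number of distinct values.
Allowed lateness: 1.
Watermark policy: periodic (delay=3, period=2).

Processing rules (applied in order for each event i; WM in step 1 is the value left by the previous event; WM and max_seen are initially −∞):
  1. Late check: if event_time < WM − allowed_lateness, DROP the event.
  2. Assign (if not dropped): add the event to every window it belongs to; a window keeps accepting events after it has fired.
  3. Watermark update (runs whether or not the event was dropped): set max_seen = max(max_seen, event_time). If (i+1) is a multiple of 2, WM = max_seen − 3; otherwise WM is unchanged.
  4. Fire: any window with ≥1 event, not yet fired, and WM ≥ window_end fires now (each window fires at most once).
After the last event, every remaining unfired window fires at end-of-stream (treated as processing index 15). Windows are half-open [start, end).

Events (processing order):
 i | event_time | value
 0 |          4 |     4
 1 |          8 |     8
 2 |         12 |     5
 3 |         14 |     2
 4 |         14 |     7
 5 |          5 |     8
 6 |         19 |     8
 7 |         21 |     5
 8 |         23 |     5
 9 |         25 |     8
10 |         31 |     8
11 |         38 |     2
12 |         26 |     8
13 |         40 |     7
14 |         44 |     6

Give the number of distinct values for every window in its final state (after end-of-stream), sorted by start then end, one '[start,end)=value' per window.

[0,9)=2 [9,18)=3 [18,27)=2 [27,36)=1 [36,45)=3

i=0 t=4 v=4: → [0,9); WM=−∞
i=1 t=8 v=8: → [0,9); WM=5
i=2 t=12 v=5: → [9,18); WM=5
i=3 t=14 v=2: → [9,18); WM=11; [0,9) fires=2
i=4 t=14 v=7: → [9,18); WM=11
i=5 t=5 v=8: DROP (t<11-1); WM=11
i=6 t=19 v=8: → [18,27); WM=11
i=7 t=21 v=5: → [18,27); WM=18; [9,18) fires=3
i=8 t=23 v=5: → [18,27); WM=18
i=9 t=25 v=8: → [18,27); WM=22
i=10 t=31 v=8: → [27,36); WM=22
i=11 t=38 v=2: → [36,45); WM=35; [18,27) fires=2
i=12 t=26 v=8: DROP (t<35-1); WM=35
i=13 t=40 v=7: → [36,45); WM=37; [27,36) fires=1
i=14 t=44 v=6: → [36,45); WM=37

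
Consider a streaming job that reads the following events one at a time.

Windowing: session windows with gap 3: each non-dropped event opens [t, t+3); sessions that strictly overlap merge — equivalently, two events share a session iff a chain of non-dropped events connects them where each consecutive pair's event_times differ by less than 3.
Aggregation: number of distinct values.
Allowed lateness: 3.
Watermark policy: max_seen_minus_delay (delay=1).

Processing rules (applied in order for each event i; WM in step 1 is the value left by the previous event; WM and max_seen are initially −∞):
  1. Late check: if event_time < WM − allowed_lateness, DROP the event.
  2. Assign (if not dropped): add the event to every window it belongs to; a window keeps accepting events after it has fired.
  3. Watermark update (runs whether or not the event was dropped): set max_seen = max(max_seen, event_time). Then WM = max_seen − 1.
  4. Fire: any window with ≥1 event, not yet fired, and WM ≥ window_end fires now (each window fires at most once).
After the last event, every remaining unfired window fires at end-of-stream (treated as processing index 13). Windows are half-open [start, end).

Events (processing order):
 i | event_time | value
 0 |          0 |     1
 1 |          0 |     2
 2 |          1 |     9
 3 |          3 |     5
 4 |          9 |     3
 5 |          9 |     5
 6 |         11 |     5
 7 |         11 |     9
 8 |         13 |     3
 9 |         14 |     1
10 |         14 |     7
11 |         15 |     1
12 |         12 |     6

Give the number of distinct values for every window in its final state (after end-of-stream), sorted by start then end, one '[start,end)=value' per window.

[0,6)=4 [9,18)=6

i=0 t=0 v=1: → [0,3); WM=-1
i=1 t=0 v=2: → [0,3); WM=-1
i=2 t=1 v=9: → [0,4); WM=0
i=3 t=3 v=5: → [0,6); WM=2
i=4 t=9 v=3: → [9,12); WM=8
i=5 t=9 v=5: → [9,12); WM=8
i=6 t=11 v=5: → [9,14); WM=10
i=7 t=11 v=9: → [9,14); WM=10
i=8 t=13 v=3: → [9,16); WM=12
i=9 t=14 v=1: → [9,17); WM=13
i=10 t=14 v=7: → [9,17); WM=13
i=11 t=15 v=1: → [9,18); WM=14
i=12 t=12 v=6: → [9,18); WM=14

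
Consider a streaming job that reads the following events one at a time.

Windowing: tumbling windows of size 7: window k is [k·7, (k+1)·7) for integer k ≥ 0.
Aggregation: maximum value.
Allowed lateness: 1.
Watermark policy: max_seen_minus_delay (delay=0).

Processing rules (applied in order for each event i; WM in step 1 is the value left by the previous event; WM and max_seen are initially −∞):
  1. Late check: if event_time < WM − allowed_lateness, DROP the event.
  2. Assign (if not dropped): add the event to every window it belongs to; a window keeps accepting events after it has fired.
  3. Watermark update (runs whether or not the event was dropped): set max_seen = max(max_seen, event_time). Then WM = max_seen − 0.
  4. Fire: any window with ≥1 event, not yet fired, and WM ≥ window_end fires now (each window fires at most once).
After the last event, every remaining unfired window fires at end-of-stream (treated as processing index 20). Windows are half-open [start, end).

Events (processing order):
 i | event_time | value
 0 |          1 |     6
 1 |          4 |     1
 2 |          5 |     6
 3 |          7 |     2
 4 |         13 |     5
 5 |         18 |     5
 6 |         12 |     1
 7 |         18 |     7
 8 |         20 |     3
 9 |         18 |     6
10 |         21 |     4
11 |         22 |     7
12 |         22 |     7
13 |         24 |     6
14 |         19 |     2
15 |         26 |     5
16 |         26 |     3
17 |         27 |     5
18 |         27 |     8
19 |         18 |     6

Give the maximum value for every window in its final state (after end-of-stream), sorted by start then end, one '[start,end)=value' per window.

[0,7)=6 [7,14)=5 [14,21)=7 [21,28)=8

i=0 t=1 v=6: → [0,7); WM=1
i=1 t=4 v=1: → [0,7); WM=4
i=2 t=5 v=6: → [0,7); WM=5
i=3 t=7 v=2: → [7,14); WM=7; [0,7) fires=6
i=4 t=13 v=5: → [7,14); WM=13
i=5 t=18 v=5: → [14,21); WM=18; [7,14) fires=5
i=6 t=12 v=1: DROP (t<18-1); WM=18
i=7 t=18 v=7: → [14,21); WM=18
i=8 t=20 v=3: → [14,21); WM=20
i=9 t=18 v=6: DROP (t<20-1); WM=20
i=10 t=21 v=4: → [21,28); WM=21; [14,21) fires=7
i=11 t=22 v=7: → [21,28); WM=22
i=12 t=22 v=7: → [21,28); WM=22
i=13 t=24 v=6: → [21,28); WM=24
i=14 t=19 v=2: DROP (t<24-1); WM=24
i=15 t=26 v=5: → [21,28); WM=26
i=16 t=26 v=3: → [21,28); WM=26
i=17 t=27 v=5: → [21,28); WM=27
i=18 t=27 v=8: → [21,28); WM=27
i=19 t=18 v=6: DROP (t<27-1); WM=27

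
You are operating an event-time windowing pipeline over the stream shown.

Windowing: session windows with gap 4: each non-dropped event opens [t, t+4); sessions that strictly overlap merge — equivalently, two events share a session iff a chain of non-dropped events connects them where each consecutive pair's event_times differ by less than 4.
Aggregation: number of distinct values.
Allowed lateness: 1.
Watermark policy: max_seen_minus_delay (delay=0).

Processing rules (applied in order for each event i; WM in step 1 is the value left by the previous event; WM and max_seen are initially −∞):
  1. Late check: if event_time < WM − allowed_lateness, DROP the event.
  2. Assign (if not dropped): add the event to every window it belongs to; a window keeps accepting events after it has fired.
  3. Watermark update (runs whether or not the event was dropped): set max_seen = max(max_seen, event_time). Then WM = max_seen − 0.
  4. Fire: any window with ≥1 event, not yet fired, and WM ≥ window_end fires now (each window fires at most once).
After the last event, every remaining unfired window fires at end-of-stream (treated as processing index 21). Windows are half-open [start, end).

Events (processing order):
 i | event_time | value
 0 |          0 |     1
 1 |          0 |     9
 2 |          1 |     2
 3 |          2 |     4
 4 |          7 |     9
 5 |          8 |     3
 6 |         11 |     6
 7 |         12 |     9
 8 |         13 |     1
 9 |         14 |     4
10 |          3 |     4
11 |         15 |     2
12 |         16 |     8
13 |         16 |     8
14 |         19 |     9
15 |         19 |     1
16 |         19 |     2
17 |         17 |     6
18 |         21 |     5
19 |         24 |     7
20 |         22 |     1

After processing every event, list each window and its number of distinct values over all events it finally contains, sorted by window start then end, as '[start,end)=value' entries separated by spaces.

[0,6)=4 [7,28)=9

i=0 t=0 v=1: → [0,4); WM=0
i=1 t=0 v=9: → [0,4); WM=0
i=2 t=1 v=2: → [0,5); WM=1
i=3 t=2 v=4: → [0,6); WM=2
i=4 t=7 v=9: → [7,11); WM=7
i=5 t=8 v=3: → [7,12); WM=8
i=6 t=11 v=6: → [7,15); WM=11
i=7 t=12 v=9: → [7,16); WM=12
i=8 t=13 v=1: → [7,17); WM=13
i=9 t=14 v=4: → [7,18); WM=14
i=10 t=3 v=4: DROP (t<14-1); WM=14
i=11 t=15 v=2: → [7,19); WM=15
i=12 t=16 v=8: → [7,20); WM=16
i=13 t=16 v=8: → [7,20); WM=16
i=14 t=19 v=9: → [7,23); WM=19
i=15 t=19 v=1: → [7,23); WM=19
i=16 t=19 v=2: → [7,23); WM=19
i=17 t=17 v=6: DROP (t<19-1); WM=19
i=18 t=21 v=5: → [7,25); WM=21
i=19 t=24 v=7: → [7,28); WM=24
i=20 t=22 v=1: DROP (t<24-1); WM=24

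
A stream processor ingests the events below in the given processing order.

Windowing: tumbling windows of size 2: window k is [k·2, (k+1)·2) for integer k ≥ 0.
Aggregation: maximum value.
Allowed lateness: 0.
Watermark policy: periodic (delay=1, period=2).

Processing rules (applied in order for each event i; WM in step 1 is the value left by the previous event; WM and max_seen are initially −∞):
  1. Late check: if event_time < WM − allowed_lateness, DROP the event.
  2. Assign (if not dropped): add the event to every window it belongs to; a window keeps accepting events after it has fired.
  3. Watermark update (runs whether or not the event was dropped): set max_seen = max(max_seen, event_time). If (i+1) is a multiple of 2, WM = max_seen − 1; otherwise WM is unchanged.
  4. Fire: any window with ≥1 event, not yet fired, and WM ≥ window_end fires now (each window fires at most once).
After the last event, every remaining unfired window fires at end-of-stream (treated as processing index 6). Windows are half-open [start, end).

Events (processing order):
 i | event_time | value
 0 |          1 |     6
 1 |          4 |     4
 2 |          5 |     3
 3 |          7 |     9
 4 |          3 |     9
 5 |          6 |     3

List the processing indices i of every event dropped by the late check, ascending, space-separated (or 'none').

4

i=0 t=1 v=6: → [0,2); WM=−∞
i=1 t=4 v=4: → [4,6); WM=3; [0,2) fires=6
i=2 t=5 v=3: → [4,6); WM=3
i=3 t=7 v=9: → [6,8); WM=6; [4,6) fires=4
i=4 t=3 v=9: DROP (t<6-0); WM=6
i=5 t=6 v=3: → [6,8); WM=6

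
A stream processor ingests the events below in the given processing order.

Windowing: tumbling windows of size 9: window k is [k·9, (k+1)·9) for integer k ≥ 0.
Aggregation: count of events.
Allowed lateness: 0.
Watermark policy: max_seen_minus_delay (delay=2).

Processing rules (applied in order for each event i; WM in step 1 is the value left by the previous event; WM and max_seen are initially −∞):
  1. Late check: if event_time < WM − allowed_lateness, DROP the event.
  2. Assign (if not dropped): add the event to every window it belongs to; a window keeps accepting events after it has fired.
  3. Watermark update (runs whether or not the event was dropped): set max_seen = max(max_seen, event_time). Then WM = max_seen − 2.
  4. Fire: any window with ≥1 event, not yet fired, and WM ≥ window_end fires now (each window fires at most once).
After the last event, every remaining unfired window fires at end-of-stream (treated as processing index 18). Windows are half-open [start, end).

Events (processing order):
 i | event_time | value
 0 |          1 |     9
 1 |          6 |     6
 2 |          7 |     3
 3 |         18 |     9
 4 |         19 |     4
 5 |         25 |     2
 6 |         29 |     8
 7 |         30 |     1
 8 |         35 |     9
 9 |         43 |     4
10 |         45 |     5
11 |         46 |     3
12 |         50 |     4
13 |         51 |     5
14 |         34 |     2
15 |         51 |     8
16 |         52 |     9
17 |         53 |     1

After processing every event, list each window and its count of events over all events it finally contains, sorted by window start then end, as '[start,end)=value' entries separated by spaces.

i=0 t=1 v=9: → [0,9); WM=-1
i=1 t=6 v=6: → [0,9); WM=4
i=2 t=7 v=3: → [0,9); WM=5
i=3 t=18 v=9: → [18,27); WM=16; [0,9) fires=3
i=4 t=19 v=4: → [18,27); WM=17
i=5 t=25 v=2: → [18,27); WM=23
i=6 t=29 v=8: → [27,36); WM=27; [18,27) fires=3
i=7 t=30 v=1: → [27,36); WM=28
i=8 t=35 v=9: → [27,36); WM=33
i=9 t=43 v=4: → [36,45); WM=41; [27,36) fires=3
i=10 t=45 v=5: → [45,54); WM=43
i=11 t=46 v=3: → [45,54); WM=44
i=12 t=50 v=4: → [45,54); WM=48; [36,45) fires=1
i=13 t=51 v=5: → [45,54); WM=49
i=14 t=34 v=2: DROP (t<49-0); WM=49
i=15 t=51 v=8: → [45,54); WM=49
i=16 t=52 v=9: → [45,54); WM=50
i=17 t=53 v=1: → [45,54); WM=51

[0,9)=3 [18,27)=3 [27,36)=3 [36,45)=1 [45,54)=7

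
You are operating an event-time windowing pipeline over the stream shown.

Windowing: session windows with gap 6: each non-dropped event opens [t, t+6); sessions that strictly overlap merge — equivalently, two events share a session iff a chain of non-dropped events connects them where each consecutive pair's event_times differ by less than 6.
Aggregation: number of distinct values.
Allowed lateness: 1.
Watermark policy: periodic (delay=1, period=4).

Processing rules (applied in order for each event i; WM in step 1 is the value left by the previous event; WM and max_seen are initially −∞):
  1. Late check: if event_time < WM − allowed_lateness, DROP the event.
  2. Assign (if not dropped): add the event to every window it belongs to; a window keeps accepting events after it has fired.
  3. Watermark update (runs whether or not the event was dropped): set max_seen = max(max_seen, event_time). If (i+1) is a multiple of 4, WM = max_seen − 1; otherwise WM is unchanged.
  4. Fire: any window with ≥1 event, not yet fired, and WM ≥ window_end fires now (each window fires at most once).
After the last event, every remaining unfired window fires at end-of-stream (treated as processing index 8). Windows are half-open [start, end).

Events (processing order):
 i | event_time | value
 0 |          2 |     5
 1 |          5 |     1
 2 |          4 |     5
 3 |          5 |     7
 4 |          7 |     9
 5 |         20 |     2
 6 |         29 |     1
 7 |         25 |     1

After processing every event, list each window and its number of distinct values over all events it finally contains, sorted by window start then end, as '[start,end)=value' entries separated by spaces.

[2,13)=4 [20,35)=2

i=0 t=2 v=5: → [2,8); WM=−∞
i=1 t=5 v=1: → [2,11); WM=−∞
i=2 t=4 v=5: → [2,11); WM=−∞
i=3 t=5 v=7: → [2,11); WM=4
i=4 t=7 v=9: → [2,13); WM=4
i=5 t=20 v=2: → [20,26); WM=4
i=6 t=29 v=1: → [29,35); WM=4
i=7 t=25 v=1: → [20,35); WM=28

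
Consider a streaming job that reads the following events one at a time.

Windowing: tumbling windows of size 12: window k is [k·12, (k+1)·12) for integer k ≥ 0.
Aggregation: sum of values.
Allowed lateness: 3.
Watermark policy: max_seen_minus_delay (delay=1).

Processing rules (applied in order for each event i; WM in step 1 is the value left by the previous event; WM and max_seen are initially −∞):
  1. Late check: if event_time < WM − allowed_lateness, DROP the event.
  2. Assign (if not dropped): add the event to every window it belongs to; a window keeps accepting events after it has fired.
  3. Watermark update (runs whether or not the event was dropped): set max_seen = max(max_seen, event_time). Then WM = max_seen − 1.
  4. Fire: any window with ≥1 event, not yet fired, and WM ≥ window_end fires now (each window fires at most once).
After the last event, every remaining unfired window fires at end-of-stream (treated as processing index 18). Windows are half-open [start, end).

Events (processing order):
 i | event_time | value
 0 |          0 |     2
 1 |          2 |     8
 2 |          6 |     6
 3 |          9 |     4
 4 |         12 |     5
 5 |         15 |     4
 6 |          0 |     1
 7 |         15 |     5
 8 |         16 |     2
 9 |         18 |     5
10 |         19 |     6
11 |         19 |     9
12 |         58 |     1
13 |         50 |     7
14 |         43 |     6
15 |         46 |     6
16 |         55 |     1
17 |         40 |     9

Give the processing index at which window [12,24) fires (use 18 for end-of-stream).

i=0 t=0 v=2: → [0,12); WM=-1
i=1 t=2 v=8: → [0,12); WM=1
i=2 t=6 v=6: → [0,12); WM=5
i=3 t=9 v=4: → [0,12); WM=8
i=4 t=12 v=5: → [12,24); WM=11
i=5 t=15 v=4: → [12,24); WM=14; [0,12) fires=20
i=6 t=0 v=1: DROP (t<14-3); WM=14
i=7 t=15 v=5: → [12,24); WM=14
i=8 t=16 v=2: → [12,24); WM=15
i=9 t=18 v=5: → [12,24); WM=17
i=10 t=19 v=6: → [12,24); WM=18
i=11 t=19 v=9: → [12,24); WM=18
i=12 t=58 v=1: → [48,60); WM=57; [12,24) fires=36
i=13 t=50 v=7: DROP (t<57-3); WM=57
i=14 t=43 v=6: DROP (t<57-3); WM=57
i=15 t=46 v=6: DROP (t<57-3); WM=57
i=16 t=55 v=1: → [48,60); WM=57
i=17 t=40 v=9: DROP (t<57-3); WM=57

12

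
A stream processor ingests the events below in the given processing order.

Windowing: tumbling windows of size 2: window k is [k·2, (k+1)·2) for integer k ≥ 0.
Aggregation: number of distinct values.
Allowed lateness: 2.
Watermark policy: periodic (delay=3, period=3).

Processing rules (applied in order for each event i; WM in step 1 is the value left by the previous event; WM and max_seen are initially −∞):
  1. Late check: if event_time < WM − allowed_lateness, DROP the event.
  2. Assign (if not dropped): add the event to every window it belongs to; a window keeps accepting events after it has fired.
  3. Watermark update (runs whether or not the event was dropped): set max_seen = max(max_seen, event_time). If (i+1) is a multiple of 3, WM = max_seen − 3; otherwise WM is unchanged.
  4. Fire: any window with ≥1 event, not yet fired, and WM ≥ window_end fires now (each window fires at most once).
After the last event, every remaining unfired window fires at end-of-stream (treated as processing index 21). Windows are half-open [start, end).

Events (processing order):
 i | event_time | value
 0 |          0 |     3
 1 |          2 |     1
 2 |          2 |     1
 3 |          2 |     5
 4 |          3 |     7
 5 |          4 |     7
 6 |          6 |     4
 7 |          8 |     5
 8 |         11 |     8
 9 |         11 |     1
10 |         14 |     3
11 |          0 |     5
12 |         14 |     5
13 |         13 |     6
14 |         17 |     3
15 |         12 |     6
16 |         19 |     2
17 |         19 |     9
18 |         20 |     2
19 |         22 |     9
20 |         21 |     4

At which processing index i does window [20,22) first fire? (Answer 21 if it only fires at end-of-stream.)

21

i=0 t=0 v=3: → [0,2); WM=−∞
i=1 t=2 v=1: → [2,4); WM=−∞
i=2 t=2 v=1: → [2,4); WM=-1
i=3 t=2 v=5: → [2,4); WM=-1
i=4 t=3 v=7: → [2,4); WM=-1
i=5 t=4 v=7: → [4,6); WM=1
i=6 t=6 v=4: → [6,8); WM=1
i=7 t=8 v=5: → [8,10); WM=1
i=8 t=11 v=8: → [10,12); WM=8; [0,2) fires=1 [2,4) fires=3 [4,6) fires=1 [6,8) fires=1
i=9 t=11 v=1: → [10,12); WM=8
i=10 t=14 v=3: → [14,16); WM=8
i=11 t=0 v=5: DROP (t<8-2); WM=11; [8,10) fires=1
i=12 t=14 v=5: → [14,16); WM=11
i=13 t=13 v=6: → [12,14); WM=11
i=14 t=17 v=3: → [16,18); WM=14; [10,12) fires=2 [12,14) fires=1
i=15 t=12 v=6: → [12,14); WM=14
i=16 t=19 v=2: → [18,20); WM=14
i=17 t=19 v=9: → [18,20); WM=16; [14,16) fires=2
i=18 t=20 v=2: → [20,22); WM=16
i=19 t=22 v=9: → [22,24); WM=16
i=20 t=21 v=4: → [20,22); WM=19; [16,18) fires=1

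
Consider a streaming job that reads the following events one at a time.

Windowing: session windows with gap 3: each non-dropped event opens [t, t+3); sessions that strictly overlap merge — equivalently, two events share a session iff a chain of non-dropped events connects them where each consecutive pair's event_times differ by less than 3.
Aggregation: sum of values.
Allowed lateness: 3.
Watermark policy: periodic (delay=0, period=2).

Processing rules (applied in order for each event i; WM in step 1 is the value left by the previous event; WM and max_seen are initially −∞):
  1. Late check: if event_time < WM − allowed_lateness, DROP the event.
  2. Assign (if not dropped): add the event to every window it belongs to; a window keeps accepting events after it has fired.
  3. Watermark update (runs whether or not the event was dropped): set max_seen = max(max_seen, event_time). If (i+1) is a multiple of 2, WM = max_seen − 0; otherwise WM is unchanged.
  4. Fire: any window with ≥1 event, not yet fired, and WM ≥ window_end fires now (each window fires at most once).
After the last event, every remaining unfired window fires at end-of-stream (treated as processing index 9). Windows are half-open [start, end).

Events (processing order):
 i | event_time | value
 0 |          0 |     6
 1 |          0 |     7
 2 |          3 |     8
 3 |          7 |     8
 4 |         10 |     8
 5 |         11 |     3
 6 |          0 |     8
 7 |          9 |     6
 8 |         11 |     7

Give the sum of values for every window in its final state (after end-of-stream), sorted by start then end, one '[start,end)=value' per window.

i=0 t=0 v=6: → [0,3); WM=−∞
i=1 t=0 v=7: → [0,3); WM=0
i=2 t=3 v=8: → [3,6); WM=0
i=3 t=7 v=8: → [7,10); WM=7
i=4 t=10 v=8: → [10,13); WM=7
i=5 t=11 v=3: → [10,14); WM=11
i=6 t=0 v=8: DROP (t<11-3); WM=11
i=7 t=9 v=6: → [7,14); WM=11
i=8 t=11 v=7: → [7,14); WM=11

[0,3)=13 [3,6)=8 [7,14)=32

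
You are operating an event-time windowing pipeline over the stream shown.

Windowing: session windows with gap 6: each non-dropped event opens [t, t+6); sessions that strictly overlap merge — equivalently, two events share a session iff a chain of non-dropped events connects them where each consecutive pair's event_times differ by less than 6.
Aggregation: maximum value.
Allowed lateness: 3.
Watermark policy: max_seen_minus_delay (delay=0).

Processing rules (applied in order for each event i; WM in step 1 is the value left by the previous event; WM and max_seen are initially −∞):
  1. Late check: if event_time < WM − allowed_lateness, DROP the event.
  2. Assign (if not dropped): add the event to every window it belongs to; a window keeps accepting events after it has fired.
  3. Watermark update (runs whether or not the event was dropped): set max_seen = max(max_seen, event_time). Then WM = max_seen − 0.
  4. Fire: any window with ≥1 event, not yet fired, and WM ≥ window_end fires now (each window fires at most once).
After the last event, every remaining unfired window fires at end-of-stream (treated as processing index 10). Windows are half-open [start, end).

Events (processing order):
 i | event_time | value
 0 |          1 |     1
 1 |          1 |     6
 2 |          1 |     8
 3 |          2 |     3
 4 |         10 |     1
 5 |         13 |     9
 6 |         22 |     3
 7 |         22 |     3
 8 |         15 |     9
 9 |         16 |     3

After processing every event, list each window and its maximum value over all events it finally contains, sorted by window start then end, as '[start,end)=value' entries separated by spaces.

[1,8)=8 [10,19)=9 [22,28)=3

i=0 t=1 v=1: → [1,7); WM=1
i=1 t=1 v=6: → [1,7); WM=1
i=2 t=1 v=8: → [1,7); WM=1
i=3 t=2 v=3: → [1,8); WM=2
i=4 t=10 v=1: → [10,16); WM=10
i=5 t=13 v=9: → [10,19); WM=13
i=6 t=22 v=3: → [22,28); WM=22
i=7 t=22 v=3: → [22,28); WM=22
i=8 t=15 v=9: DROP (t<22-3); WM=22
i=9 t=16 v=3: DROP (t<22-3); WM=22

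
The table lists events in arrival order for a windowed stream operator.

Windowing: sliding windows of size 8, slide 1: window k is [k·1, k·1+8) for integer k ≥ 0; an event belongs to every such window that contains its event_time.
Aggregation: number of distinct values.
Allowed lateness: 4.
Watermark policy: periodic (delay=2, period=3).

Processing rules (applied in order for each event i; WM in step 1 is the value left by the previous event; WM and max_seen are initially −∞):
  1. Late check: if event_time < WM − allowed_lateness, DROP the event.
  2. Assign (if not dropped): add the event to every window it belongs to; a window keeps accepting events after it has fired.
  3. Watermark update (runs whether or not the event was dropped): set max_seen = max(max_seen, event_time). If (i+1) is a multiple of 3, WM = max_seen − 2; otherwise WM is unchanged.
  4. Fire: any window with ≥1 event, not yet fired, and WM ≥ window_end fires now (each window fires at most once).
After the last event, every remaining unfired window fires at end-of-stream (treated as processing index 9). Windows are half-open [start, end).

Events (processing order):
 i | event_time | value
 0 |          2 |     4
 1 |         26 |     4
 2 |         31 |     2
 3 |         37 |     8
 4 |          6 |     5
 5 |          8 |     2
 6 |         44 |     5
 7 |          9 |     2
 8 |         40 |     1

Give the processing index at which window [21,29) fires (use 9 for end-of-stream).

2

i=0 t=2 v=4: → [2,10),[1,9),[0,8); WM=−∞
i=1 t=26 v=4: → [26,34),[25,33),[24,32),[23,31),[22,30),[21,29),[20,28),[19,27); WM=−∞
i=2 t=31 v=2: → [31,39),[30,38),[29,37),[28,36),[27,35),[26,34),[25,33),[24,32); WM=29; [0,8) fires=1 [1,9) fires=1 [2,10) fires=1 [19,27) fires=1 [20,28) fires=1 [21,29) fires=1
i=3 t=37 v=8: → [37,45),[36,44),[35,43),[34,42),[33,41),[32,40),[31,39),[30,38); WM=29
i=4 t=6 v=5: DROP (t<29-4); WM=29
i=5 t=8 v=2: DROP (t<29-4); WM=35; [22,30) fires=1 [23,31) fires=1 [24,32) fires=2 [25,33) fires=2 [26,34) fires=2 [27,35) fires=1
i=6 t=44 v=5: → [44,52),[43,51),[42,50),[41,49),[40,48),[39,47),[38,46),[37,45); WM=35
i=7 t=9 v=2: DROP (t<35-4); WM=35
i=8 t=40 v=1: → [40,48),[39,47),[38,46),[37,45),[36,44),[35,43),[34,42),[33,41); WM=42; [28,36) fires=1 [29,37) fires=1 [30,38) fires=2 [31,39) fires=2 [32,40) fires=1 [33,41) fires=2 [34,42) fires=2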